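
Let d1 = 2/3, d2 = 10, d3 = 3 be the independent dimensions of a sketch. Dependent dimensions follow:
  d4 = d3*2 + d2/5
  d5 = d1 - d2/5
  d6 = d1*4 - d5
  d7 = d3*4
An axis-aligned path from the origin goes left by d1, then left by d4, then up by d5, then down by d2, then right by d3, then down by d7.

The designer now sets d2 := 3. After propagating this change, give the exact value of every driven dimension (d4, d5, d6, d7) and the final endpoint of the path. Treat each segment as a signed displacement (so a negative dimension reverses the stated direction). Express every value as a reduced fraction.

Apply edit: d2 := 3
  d4 = d3*2 + d2/5 = 33/5
  d5 = d1 - d2/5 = 1/15
  d6 = d1*4 - d5 = 13/5
  d7 = d3*4 = 12
Walk from origin (0, 0):
  seg 1: left by d1 = 2/3 → (-2/3, 0)
  seg 2: left by d4 = 33/5 → (-109/15, 0)
  seg 3: up by d5 = 1/15 → (-109/15, 1/15)
  seg 4: down by d2 = 3 → (-109/15, -44/15)
  seg 5: right by d3 = 3 → (-64/15, -44/15)
  seg 6: down by d7 = 12 → (-64/15, -224/15)

d4 = 33/5
d5 = 1/15
d6 = 13/5
d7 = 12
endpoint = (-64/15, -224/15)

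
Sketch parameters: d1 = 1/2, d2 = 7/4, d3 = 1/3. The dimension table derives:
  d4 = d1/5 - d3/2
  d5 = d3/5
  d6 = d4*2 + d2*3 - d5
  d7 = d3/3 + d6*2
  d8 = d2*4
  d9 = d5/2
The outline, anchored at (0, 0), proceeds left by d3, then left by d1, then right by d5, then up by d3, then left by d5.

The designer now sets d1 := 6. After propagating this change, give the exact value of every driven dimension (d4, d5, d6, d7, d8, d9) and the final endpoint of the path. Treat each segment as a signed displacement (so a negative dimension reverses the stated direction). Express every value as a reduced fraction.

d4 = 31/30
d5 = 1/15
d6 = 29/4
d7 = 263/18
d8 = 7
d9 = 1/30
endpoint = (-19/3, 1/3)

Apply edit: d1 := 6
  d4 = d1/5 - d3/2 = 31/30
  d5 = d3/5 = 1/15
  d6 = d4*2 + d2*3 - d5 = 29/4
  d7 = d3/3 + d6*2 = 263/18
  d8 = d2*4 = 7
  d9 = d5/2 = 1/30
Walk from origin (0, 0):
  seg 1: left by d3 = 1/3 → (-1/3, 0)
  seg 2: left by d1 = 6 → (-19/3, 0)
  seg 3: right by d5 = 1/15 → (-94/15, 0)
  seg 4: up by d3 = 1/3 → (-94/15, 1/3)
  seg 5: left by d5 = 1/15 → (-19/3, 1/3)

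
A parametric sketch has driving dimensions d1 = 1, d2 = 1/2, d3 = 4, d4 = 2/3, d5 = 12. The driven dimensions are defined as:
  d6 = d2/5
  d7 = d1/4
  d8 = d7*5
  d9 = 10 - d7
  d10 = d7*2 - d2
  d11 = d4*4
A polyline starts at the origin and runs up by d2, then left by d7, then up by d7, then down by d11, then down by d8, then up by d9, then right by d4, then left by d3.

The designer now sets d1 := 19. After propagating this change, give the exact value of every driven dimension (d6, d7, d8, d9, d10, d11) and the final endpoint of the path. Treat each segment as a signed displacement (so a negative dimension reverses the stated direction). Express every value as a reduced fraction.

Apply edit: d1 := 19
  d6 = d2/5 = 1/10
  d7 = d1/4 = 19/4
  d8 = d7*5 = 95/4
  d9 = 10 - d7 = 21/4
  d10 = d7*2 - d2 = 9
  d11 = d4*4 = 8/3
Walk from origin (0, 0):
  seg 1: up by d2 = 1/2 → (0, 1/2)
  seg 2: left by d7 = 19/4 → (-19/4, 1/2)
  seg 3: up by d7 = 19/4 → (-19/4, 21/4)
  seg 4: down by d11 = 8/3 → (-19/4, 31/12)
  seg 5: down by d8 = 95/4 → (-19/4, -127/6)
  seg 6: up by d9 = 21/4 → (-19/4, -191/12)
  seg 7: right by d4 = 2/3 → (-49/12, -191/12)
  seg 8: left by d3 = 4 → (-97/12, -191/12)

d6 = 1/10
d7 = 19/4
d8 = 95/4
d9 = 21/4
d10 = 9
d11 = 8/3
endpoint = (-97/12, -191/12)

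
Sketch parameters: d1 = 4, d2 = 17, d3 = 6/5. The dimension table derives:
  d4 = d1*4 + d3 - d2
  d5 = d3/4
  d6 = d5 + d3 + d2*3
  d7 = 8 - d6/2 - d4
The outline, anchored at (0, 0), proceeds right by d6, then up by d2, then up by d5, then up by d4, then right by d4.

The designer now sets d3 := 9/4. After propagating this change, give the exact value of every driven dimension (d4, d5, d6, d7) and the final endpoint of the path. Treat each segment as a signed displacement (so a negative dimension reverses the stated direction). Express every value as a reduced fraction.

d4 = 5/4
d5 = 9/16
d6 = 861/16
d7 = -645/32
endpoint = (881/16, 301/16)

Apply edit: d3 := 9/4
  d4 = d1*4 + d3 - d2 = 5/4
  d5 = d3/4 = 9/16
  d6 = d5 + d3 + d2*3 = 861/16
  d7 = 8 - d6/2 - d4 = -645/32
Walk from origin (0, 0):
  seg 1: right by d6 = 861/16 → (861/16, 0)
  seg 2: up by d2 = 17 → (861/16, 17)
  seg 3: up by d5 = 9/16 → (861/16, 281/16)
  seg 4: up by d4 = 5/4 → (861/16, 301/16)
  seg 5: right by d4 = 5/4 → (881/16, 301/16)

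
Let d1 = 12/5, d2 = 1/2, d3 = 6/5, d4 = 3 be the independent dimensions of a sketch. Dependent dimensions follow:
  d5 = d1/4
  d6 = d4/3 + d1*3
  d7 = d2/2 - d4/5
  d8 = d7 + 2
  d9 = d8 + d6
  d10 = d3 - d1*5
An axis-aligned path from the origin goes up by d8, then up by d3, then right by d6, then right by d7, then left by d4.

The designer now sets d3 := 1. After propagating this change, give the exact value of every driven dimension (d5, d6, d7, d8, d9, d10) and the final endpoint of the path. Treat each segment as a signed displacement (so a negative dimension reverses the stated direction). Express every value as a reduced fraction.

Apply edit: d3 := 1
  d5 = d1/4 = 3/5
  d6 = d4/3 + d1*3 = 41/5
  d7 = d2/2 - d4/5 = -7/20
  d8 = d7 + 2 = 33/20
  d9 = d8 + d6 = 197/20
  d10 = d3 - d1*5 = -11
Walk from origin (0, 0):
  seg 1: up by d8 = 33/20 → (0, 33/20)
  seg 2: up by d3 = 1 → (0, 53/20)
  seg 3: right by d6 = 41/5 → (41/5, 53/20)
  seg 4: right by d7 = -7/20 → (157/20, 53/20)
  seg 5: left by d4 = 3 → (97/20, 53/20)

d5 = 3/5
d6 = 41/5
d7 = -7/20
d8 = 33/20
d9 = 197/20
d10 = -11
endpoint = (97/20, 53/20)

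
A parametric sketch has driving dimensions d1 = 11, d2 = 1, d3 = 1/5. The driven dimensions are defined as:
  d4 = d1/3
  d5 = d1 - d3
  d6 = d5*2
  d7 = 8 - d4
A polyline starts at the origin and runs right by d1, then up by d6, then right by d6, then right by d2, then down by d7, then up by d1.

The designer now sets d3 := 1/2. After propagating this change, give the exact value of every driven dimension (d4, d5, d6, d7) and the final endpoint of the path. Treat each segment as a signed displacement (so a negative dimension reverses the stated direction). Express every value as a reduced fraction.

Apply edit: d3 := 1/2
  d4 = d1/3 = 11/3
  d5 = d1 - d3 = 21/2
  d6 = d5*2 = 21
  d7 = 8 - d4 = 13/3
Walk from origin (0, 0):
  seg 1: right by d1 = 11 → (11, 0)
  seg 2: up by d6 = 21 → (11, 21)
  seg 3: right by d6 = 21 → (32, 21)
  seg 4: right by d2 = 1 → (33, 21)
  seg 5: down by d7 = 13/3 → (33, 50/3)
  seg 6: up by d1 = 11 → (33, 83/3)

d4 = 11/3
d5 = 21/2
d6 = 21
d7 = 13/3
endpoint = (33, 83/3)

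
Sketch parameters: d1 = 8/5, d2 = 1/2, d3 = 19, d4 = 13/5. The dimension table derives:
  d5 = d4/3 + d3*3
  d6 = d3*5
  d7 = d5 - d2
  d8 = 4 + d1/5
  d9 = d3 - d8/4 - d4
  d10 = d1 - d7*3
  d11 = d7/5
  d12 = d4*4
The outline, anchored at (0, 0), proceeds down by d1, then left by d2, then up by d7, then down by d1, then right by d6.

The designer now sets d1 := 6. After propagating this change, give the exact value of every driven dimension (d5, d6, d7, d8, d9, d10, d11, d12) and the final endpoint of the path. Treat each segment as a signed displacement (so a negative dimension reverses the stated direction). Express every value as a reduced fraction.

d5 = 868/15
d6 = 95
d7 = 1721/30
d8 = 26/5
d9 = 151/10
d10 = -1661/10
d11 = 1721/150
d12 = 52/5
endpoint = (189/2, 1361/30)

Apply edit: d1 := 6
  d5 = d4/3 + d3*3 = 868/15
  d6 = d3*5 = 95
  d7 = d5 - d2 = 1721/30
  d8 = 4 + d1/5 = 26/5
  d9 = d3 - d8/4 - d4 = 151/10
  d10 = d1 - d7*3 = -1661/10
  d11 = d7/5 = 1721/150
  d12 = d4*4 = 52/5
Walk from origin (0, 0):
  seg 1: down by d1 = 6 → (0, -6)
  seg 2: left by d2 = 1/2 → (-1/2, -6)
  seg 3: up by d7 = 1721/30 → (-1/2, 1541/30)
  seg 4: down by d1 = 6 → (-1/2, 1361/30)
  seg 5: right by d6 = 95 → (189/2, 1361/30)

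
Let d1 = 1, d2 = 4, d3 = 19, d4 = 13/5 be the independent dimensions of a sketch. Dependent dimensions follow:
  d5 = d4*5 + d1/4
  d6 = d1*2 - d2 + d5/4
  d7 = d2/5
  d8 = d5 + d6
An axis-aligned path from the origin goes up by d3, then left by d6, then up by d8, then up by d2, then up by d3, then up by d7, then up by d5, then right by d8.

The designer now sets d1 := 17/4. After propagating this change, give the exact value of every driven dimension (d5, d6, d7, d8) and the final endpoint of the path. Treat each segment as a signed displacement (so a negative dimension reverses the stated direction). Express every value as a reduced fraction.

d5 = 225/16
d6 = 513/64
d7 = 4/5
d8 = 1413/64
endpoint = (225/16, 25261/320)

Apply edit: d1 := 17/4
  d5 = d4*5 + d1/4 = 225/16
  d6 = d1*2 - d2 + d5/4 = 513/64
  d7 = d2/5 = 4/5
  d8 = d5 + d6 = 1413/64
Walk from origin (0, 0):
  seg 1: up by d3 = 19 → (0, 19)
  seg 2: left by d6 = 513/64 → (-513/64, 19)
  seg 3: up by d8 = 1413/64 → (-513/64, 2629/64)
  seg 4: up by d2 = 4 → (-513/64, 2885/64)
  seg 5: up by d3 = 19 → (-513/64, 4101/64)
  seg 6: up by d7 = 4/5 → (-513/64, 20761/320)
  seg 7: up by d5 = 225/16 → (-513/64, 25261/320)
  seg 8: right by d8 = 1413/64 → (225/16, 25261/320)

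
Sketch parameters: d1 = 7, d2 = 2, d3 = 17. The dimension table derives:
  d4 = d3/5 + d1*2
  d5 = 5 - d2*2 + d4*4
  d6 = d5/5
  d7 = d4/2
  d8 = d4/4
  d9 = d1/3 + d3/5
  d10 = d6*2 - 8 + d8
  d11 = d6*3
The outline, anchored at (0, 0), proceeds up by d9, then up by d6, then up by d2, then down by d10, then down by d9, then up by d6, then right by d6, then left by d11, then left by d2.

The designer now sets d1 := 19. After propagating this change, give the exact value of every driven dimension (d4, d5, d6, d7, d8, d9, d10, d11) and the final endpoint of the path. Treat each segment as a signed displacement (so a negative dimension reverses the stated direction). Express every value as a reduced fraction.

d4 = 207/5
d5 = 833/5
d6 = 833/25
d7 = 207/10
d8 = 207/20
d9 = 146/15
d10 = 6899/100
d11 = 2499/25
endpoint = (-1716/25, -7/20)

Apply edit: d1 := 19
  d4 = d3/5 + d1*2 = 207/5
  d5 = 5 - d2*2 + d4*4 = 833/5
  d6 = d5/5 = 833/25
  d7 = d4/2 = 207/10
  d8 = d4/4 = 207/20
  d9 = d1/3 + d3/5 = 146/15
  d10 = d6*2 - 8 + d8 = 6899/100
  d11 = d6*3 = 2499/25
Walk from origin (0, 0):
  seg 1: up by d9 = 146/15 → (0, 146/15)
  seg 2: up by d6 = 833/25 → (0, 3229/75)
  seg 3: up by d2 = 2 → (0, 3379/75)
  seg 4: down by d10 = 6899/100 → (0, -7181/300)
  seg 5: down by d9 = 146/15 → (0, -3367/100)
  seg 6: up by d6 = 833/25 → (0, -7/20)
  seg 7: right by d6 = 833/25 → (833/25, -7/20)
  seg 8: left by d11 = 2499/25 → (-1666/25, -7/20)
  seg 9: left by d2 = 2 → (-1716/25, -7/20)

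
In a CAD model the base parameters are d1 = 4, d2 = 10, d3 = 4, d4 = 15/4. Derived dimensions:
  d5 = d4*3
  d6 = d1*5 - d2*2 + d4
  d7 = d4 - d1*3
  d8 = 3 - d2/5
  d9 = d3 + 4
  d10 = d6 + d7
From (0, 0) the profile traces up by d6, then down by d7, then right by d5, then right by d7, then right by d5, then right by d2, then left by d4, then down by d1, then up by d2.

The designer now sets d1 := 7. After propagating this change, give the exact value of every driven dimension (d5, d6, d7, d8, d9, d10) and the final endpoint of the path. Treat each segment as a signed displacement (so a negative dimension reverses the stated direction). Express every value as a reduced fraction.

d5 = 45/4
d6 = 75/4
d7 = -69/4
d8 = 1
d9 = 8
d10 = 3/2
endpoint = (23/2, 39)

Apply edit: d1 := 7
  d5 = d4*3 = 45/4
  d6 = d1*5 - d2*2 + d4 = 75/4
  d7 = d4 - d1*3 = -69/4
  d8 = 3 - d2/5 = 1
  d9 = d3 + 4 = 8
  d10 = d6 + d7 = 3/2
Walk from origin (0, 0):
  seg 1: up by d6 = 75/4 → (0, 75/4)
  seg 2: down by d7 = -69/4 → (0, 36)
  seg 3: right by d5 = 45/4 → (45/4, 36)
  seg 4: right by d7 = -69/4 → (-6, 36)
  seg 5: right by d5 = 45/4 → (21/4, 36)
  seg 6: right by d2 = 10 → (61/4, 36)
  seg 7: left by d4 = 15/4 → (23/2, 36)
  seg 8: down by d1 = 7 → (23/2, 29)
  seg 9: up by d2 = 10 → (23/2, 39)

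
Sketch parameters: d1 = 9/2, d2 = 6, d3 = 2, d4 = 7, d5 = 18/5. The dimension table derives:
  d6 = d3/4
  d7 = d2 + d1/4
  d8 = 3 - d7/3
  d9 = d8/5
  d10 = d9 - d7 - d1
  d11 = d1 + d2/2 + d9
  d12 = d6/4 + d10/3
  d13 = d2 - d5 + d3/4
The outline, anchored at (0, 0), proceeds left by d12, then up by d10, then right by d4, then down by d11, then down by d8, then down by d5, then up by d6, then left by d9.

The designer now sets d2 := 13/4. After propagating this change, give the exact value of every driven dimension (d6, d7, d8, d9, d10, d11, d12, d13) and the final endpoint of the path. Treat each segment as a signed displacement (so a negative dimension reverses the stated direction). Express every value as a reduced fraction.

d6 = 1/2
d7 = 35/8
d8 = 37/24
d9 = 37/120
d10 = -257/30
d11 = 193/30
d12 = -983/360
d13 = 3/20
endpoint = (424/45, -2357/120)

Apply edit: d2 := 13/4
  d6 = d3/4 = 1/2
  d7 = d2 + d1/4 = 35/8
  d8 = 3 - d7/3 = 37/24
  d9 = d8/5 = 37/120
  d10 = d9 - d7 - d1 = -257/30
  d11 = d1 + d2/2 + d9 = 193/30
  d12 = d6/4 + d10/3 = -983/360
  d13 = d2 - d5 + d3/4 = 3/20
Walk from origin (0, 0):
  seg 1: left by d12 = -983/360 → (983/360, 0)
  seg 2: up by d10 = -257/30 → (983/360, -257/30)
  seg 3: right by d4 = 7 → (3503/360, -257/30)
  seg 4: down by d11 = 193/30 → (3503/360, -15)
  seg 5: down by d8 = 37/24 → (3503/360, -397/24)
  seg 6: down by d5 = 18/5 → (3503/360, -2417/120)
  seg 7: up by d6 = 1/2 → (3503/360, -2357/120)
  seg 8: left by d9 = 37/120 → (424/45, -2357/120)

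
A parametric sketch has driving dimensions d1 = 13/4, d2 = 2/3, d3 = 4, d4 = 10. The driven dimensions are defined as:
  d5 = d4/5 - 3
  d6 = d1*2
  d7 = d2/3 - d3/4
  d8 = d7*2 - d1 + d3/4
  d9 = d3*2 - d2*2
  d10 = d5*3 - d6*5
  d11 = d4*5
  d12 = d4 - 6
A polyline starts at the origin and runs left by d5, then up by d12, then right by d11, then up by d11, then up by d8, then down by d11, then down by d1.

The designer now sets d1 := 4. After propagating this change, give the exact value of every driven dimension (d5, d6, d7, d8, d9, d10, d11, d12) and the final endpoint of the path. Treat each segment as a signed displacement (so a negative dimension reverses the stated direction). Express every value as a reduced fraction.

Apply edit: d1 := 4
  d5 = d4/5 - 3 = -1
  d6 = d1*2 = 8
  d7 = d2/3 - d3/4 = -7/9
  d8 = d7*2 - d1 + d3/4 = -41/9
  d9 = d3*2 - d2*2 = 20/3
  d10 = d5*3 - d6*5 = -43
  d11 = d4*5 = 50
  d12 = d4 - 6 = 4
Walk from origin (0, 0):
  seg 1: left by d5 = -1 → (1, 0)
  seg 2: up by d12 = 4 → (1, 4)
  seg 3: right by d11 = 50 → (51, 4)
  seg 4: up by d11 = 50 → (51, 54)
  seg 5: up by d8 = -41/9 → (51, 445/9)
  seg 6: down by d11 = 50 → (51, -5/9)
  seg 7: down by d1 = 4 → (51, -41/9)

d5 = -1
d6 = 8
d7 = -7/9
d8 = -41/9
d9 = 20/3
d10 = -43
d11 = 50
d12 = 4
endpoint = (51, -41/9)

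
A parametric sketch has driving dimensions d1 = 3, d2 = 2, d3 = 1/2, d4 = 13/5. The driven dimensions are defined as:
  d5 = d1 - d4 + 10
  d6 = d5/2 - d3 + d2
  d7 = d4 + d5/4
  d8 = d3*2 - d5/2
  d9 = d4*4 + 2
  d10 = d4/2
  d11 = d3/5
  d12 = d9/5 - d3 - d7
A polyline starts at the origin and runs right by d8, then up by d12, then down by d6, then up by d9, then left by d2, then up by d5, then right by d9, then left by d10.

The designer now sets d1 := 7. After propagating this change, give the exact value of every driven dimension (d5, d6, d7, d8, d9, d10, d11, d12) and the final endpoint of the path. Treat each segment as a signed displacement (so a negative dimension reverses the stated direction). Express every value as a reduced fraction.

d5 = 72/5
d6 = 87/10
d7 = 31/5
d8 = -31/5
d9 = 62/5
d10 = 13/10
d11 = 1/10
d12 = -211/50
endpoint = (29/10, 347/25)

Apply edit: d1 := 7
  d5 = d1 - d4 + 10 = 72/5
  d6 = d5/2 - d3 + d2 = 87/10
  d7 = d4 + d5/4 = 31/5
  d8 = d3*2 - d5/2 = -31/5
  d9 = d4*4 + 2 = 62/5
  d10 = d4/2 = 13/10
  d11 = d3/5 = 1/10
  d12 = d9/5 - d3 - d7 = -211/50
Walk from origin (0, 0):
  seg 1: right by d8 = -31/5 → (-31/5, 0)
  seg 2: up by d12 = -211/50 → (-31/5, -211/50)
  seg 3: down by d6 = 87/10 → (-31/5, -323/25)
  seg 4: up by d9 = 62/5 → (-31/5, -13/25)
  seg 5: left by d2 = 2 → (-41/5, -13/25)
  seg 6: up by d5 = 72/5 → (-41/5, 347/25)
  seg 7: right by d9 = 62/5 → (21/5, 347/25)
  seg 8: left by d10 = 13/10 → (29/10, 347/25)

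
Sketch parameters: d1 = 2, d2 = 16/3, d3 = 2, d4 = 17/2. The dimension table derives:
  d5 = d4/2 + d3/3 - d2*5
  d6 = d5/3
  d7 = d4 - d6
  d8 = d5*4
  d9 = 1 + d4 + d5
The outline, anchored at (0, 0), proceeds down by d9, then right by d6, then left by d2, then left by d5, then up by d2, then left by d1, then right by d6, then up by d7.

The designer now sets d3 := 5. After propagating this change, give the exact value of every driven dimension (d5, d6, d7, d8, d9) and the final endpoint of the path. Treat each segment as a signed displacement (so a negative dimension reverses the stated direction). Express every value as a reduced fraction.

Apply edit: d3 := 5
  d5 = d4/2 + d3/3 - d2*5 = -83/4
  d6 = d5/3 = -83/12
  d7 = d4 - d6 = 185/12
  d8 = d5*4 = -83
  d9 = 1 + d4 + d5 = -45/4
Walk from origin (0, 0):
  seg 1: down by d9 = -45/4 → (0, 45/4)
  seg 2: right by d6 = -83/12 → (-83/12, 45/4)
  seg 3: left by d2 = 16/3 → (-49/4, 45/4)
  seg 4: left by d5 = -83/4 → (17/2, 45/4)
  seg 5: up by d2 = 16/3 → (17/2, 199/12)
  seg 6: left by d1 = 2 → (13/2, 199/12)
  seg 7: right by d6 = -83/12 → (-5/12, 199/12)
  seg 8: up by d7 = 185/12 → (-5/12, 32)

d5 = -83/4
d6 = -83/12
d7 = 185/12
d8 = -83
d9 = -45/4
endpoint = (-5/12, 32)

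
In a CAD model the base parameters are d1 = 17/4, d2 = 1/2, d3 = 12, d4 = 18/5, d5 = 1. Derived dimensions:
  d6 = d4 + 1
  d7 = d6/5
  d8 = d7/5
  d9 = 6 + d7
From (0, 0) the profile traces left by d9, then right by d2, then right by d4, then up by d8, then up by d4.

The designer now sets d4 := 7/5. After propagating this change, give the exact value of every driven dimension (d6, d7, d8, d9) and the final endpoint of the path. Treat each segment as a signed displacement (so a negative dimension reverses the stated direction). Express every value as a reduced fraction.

Apply edit: d4 := 7/5
  d6 = d4 + 1 = 12/5
  d7 = d6/5 = 12/25
  d8 = d7/5 = 12/125
  d9 = 6 + d7 = 162/25
Walk from origin (0, 0):
  seg 1: left by d9 = 162/25 → (-162/25, 0)
  seg 2: right by d2 = 1/2 → (-299/50, 0)
  seg 3: right by d4 = 7/5 → (-229/50, 0)
  seg 4: up by d8 = 12/125 → (-229/50, 12/125)
  seg 5: up by d4 = 7/5 → (-229/50, 187/125)

d6 = 12/5
d7 = 12/25
d8 = 12/125
d9 = 162/25
endpoint = (-229/50, 187/125)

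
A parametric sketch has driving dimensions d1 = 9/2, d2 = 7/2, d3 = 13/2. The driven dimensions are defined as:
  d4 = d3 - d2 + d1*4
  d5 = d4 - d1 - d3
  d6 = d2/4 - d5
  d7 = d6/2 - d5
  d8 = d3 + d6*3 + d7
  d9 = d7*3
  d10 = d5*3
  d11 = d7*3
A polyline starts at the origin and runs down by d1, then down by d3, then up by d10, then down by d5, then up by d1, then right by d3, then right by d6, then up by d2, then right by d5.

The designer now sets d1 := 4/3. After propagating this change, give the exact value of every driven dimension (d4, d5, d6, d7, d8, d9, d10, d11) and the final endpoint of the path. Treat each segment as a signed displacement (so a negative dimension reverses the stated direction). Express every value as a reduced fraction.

Apply edit: d1 := 4/3
  d4 = d3 - d2 + d1*4 = 25/3
  d5 = d4 - d1 - d3 = 1/2
  d6 = d2/4 - d5 = 3/8
  d7 = d6/2 - d5 = -5/16
  d8 = d3 + d6*3 + d7 = 117/16
  d9 = d7*3 = -15/16
  d10 = d5*3 = 3/2
  d11 = d7*3 = -15/16
Walk from origin (0, 0):
  seg 1: down by d1 = 4/3 → (0, -4/3)
  seg 2: down by d3 = 13/2 → (0, -47/6)
  seg 3: up by d10 = 3/2 → (0, -19/3)
  seg 4: down by d5 = 1/2 → (0, -41/6)
  seg 5: up by d1 = 4/3 → (0, -11/2)
  seg 6: right by d3 = 13/2 → (13/2, -11/2)
  seg 7: right by d6 = 3/8 → (55/8, -11/2)
  seg 8: up by d2 = 7/2 → (55/8, -2)
  seg 9: right by d5 = 1/2 → (59/8, -2)

d4 = 25/3
d5 = 1/2
d6 = 3/8
d7 = -5/16
d8 = 117/16
d9 = -15/16
d10 = 3/2
d11 = -15/16
endpoint = (59/8, -2)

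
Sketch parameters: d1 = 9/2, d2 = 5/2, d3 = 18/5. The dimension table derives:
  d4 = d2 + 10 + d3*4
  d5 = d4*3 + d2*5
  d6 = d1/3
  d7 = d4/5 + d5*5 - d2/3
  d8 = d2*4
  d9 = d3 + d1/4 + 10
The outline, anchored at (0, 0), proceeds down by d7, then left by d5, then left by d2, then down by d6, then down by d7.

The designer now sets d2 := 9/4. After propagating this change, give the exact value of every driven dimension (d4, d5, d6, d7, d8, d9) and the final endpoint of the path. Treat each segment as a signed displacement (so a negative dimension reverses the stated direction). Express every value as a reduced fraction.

Apply edit: d2 := 9/4
  d4 = d2 + 10 + d3*4 = 533/20
  d5 = d4*3 + d2*5 = 456/5
  d6 = d1/3 = 3/2
  d7 = d4/5 + d5*5 - d2/3 = 23029/50
  d8 = d2*4 = 9
  d9 = d3 + d1/4 + 10 = 589/40
Walk from origin (0, 0):
  seg 1: down by d7 = 23029/50 → (0, -23029/50)
  seg 2: left by d5 = 456/5 → (-456/5, -23029/50)
  seg 3: left by d2 = 9/4 → (-1869/20, -23029/50)
  seg 4: down by d6 = 3/2 → (-1869/20, -11552/25)
  seg 5: down by d7 = 23029/50 → (-1869/20, -46133/50)

d4 = 533/20
d5 = 456/5
d6 = 3/2
d7 = 23029/50
d8 = 9
d9 = 589/40
endpoint = (-1869/20, -46133/50)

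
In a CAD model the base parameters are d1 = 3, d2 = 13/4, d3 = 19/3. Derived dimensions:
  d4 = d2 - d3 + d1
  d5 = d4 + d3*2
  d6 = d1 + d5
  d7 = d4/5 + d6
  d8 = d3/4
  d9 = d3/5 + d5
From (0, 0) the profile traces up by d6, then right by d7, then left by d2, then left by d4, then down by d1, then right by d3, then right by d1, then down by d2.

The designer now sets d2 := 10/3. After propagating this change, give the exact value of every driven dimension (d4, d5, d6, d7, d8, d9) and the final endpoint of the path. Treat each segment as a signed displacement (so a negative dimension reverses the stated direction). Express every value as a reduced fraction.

d4 = 0
d5 = 38/3
d6 = 47/3
d7 = 47/3
d8 = 19/12
d9 = 209/15
endpoint = (65/3, 28/3)

Apply edit: d2 := 10/3
  d4 = d2 - d3 + d1 = 0
  d5 = d4 + d3*2 = 38/3
  d6 = d1 + d5 = 47/3
  d7 = d4/5 + d6 = 47/3
  d8 = d3/4 = 19/12
  d9 = d3/5 + d5 = 209/15
Walk from origin (0, 0):
  seg 1: up by d6 = 47/3 → (0, 47/3)
  seg 2: right by d7 = 47/3 → (47/3, 47/3)
  seg 3: left by d2 = 10/3 → (37/3, 47/3)
  seg 4: left by d4 = 0 → (37/3, 47/3)
  seg 5: down by d1 = 3 → (37/3, 38/3)
  seg 6: right by d3 = 19/3 → (56/3, 38/3)
  seg 7: right by d1 = 3 → (65/3, 38/3)
  seg 8: down by d2 = 10/3 → (65/3, 28/3)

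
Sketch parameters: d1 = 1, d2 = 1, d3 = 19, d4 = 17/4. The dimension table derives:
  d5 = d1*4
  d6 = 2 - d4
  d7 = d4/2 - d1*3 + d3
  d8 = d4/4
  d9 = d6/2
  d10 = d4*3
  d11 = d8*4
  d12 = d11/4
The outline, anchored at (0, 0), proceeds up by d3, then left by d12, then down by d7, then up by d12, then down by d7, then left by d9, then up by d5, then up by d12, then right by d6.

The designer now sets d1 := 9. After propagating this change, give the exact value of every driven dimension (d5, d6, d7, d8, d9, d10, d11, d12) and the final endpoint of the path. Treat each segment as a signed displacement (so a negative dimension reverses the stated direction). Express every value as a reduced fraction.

d5 = 36
d6 = -9/4
d7 = -47/8
d8 = 17/16
d9 = -9/8
d10 = 51/4
d11 = 17/4
d12 = 17/16
endpoint = (-35/16, 551/8)

Apply edit: d1 := 9
  d5 = d1*4 = 36
  d6 = 2 - d4 = -9/4
  d7 = d4/2 - d1*3 + d3 = -47/8
  d8 = d4/4 = 17/16
  d9 = d6/2 = -9/8
  d10 = d4*3 = 51/4
  d11 = d8*4 = 17/4
  d12 = d11/4 = 17/16
Walk from origin (0, 0):
  seg 1: up by d3 = 19 → (0, 19)
  seg 2: left by d12 = 17/16 → (-17/16, 19)
  seg 3: down by d7 = -47/8 → (-17/16, 199/8)
  seg 4: up by d12 = 17/16 → (-17/16, 415/16)
  seg 5: down by d7 = -47/8 → (-17/16, 509/16)
  seg 6: left by d9 = -9/8 → (1/16, 509/16)
  seg 7: up by d5 = 36 → (1/16, 1085/16)
  seg 8: up by d12 = 17/16 → (1/16, 551/8)
  seg 9: right by d6 = -9/4 → (-35/16, 551/8)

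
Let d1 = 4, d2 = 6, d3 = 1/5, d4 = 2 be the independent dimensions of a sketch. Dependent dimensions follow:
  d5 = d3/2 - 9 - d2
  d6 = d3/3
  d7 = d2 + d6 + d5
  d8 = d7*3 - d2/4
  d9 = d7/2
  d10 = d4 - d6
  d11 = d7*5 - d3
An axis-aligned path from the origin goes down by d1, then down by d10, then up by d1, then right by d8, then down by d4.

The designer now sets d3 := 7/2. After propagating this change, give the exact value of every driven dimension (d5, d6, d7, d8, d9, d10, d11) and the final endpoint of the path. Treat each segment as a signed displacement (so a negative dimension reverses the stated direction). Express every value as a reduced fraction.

d5 = -53/4
d6 = 7/6
d7 = -73/12
d8 = -79/4
d9 = -73/24
d10 = 5/6
d11 = -407/12
endpoint = (-79/4, -17/6)

Apply edit: d3 := 7/2
  d5 = d3/2 - 9 - d2 = -53/4
  d6 = d3/3 = 7/6
  d7 = d2 + d6 + d5 = -73/12
  d8 = d7*3 - d2/4 = -79/4
  d9 = d7/2 = -73/24
  d10 = d4 - d6 = 5/6
  d11 = d7*5 - d3 = -407/12
Walk from origin (0, 0):
  seg 1: down by d1 = 4 → (0, -4)
  seg 2: down by d10 = 5/6 → (0, -29/6)
  seg 3: up by d1 = 4 → (0, -5/6)
  seg 4: right by d8 = -79/4 → (-79/4, -5/6)
  seg 5: down by d4 = 2 → (-79/4, -17/6)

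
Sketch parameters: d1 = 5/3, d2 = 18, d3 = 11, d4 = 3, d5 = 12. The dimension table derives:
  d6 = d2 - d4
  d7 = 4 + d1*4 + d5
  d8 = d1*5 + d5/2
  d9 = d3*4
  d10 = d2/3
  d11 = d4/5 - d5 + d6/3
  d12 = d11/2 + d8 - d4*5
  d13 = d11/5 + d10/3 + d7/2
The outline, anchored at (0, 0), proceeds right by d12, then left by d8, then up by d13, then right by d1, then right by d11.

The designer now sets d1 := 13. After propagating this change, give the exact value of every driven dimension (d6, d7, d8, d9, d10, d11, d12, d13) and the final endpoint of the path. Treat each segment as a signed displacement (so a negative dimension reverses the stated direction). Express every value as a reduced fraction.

Apply edit: d1 := 13
  d6 = d2 - d4 = 15
  d7 = 4 + d1*4 + d5 = 68
  d8 = d1*5 + d5/2 = 71
  d9 = d3*4 = 44
  d10 = d2/3 = 6
  d11 = d4/5 - d5 + d6/3 = -32/5
  d12 = d11/2 + d8 - d4*5 = 264/5
  d13 = d11/5 + d10/3 + d7/2 = 868/25
Walk from origin (0, 0):
  seg 1: right by d12 = 264/5 → (264/5, 0)
  seg 2: left by d8 = 71 → (-91/5, 0)
  seg 3: up by d13 = 868/25 → (-91/5, 868/25)
  seg 4: right by d1 = 13 → (-26/5, 868/25)
  seg 5: right by d11 = -32/5 → (-58/5, 868/25)

d6 = 15
d7 = 68
d8 = 71
d9 = 44
d10 = 6
d11 = -32/5
d12 = 264/5
d13 = 868/25
endpoint = (-58/5, 868/25)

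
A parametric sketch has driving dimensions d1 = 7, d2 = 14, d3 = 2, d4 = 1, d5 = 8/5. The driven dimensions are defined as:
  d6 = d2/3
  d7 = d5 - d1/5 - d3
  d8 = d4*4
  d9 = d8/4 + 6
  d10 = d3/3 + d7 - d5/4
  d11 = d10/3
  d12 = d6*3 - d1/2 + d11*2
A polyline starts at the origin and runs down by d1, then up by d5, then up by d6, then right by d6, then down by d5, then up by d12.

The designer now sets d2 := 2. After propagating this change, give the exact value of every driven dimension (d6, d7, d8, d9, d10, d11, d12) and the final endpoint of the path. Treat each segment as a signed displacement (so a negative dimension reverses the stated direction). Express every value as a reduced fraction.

d6 = 2/3
d7 = -9/5
d8 = 4
d9 = 7
d10 = -23/15
d11 = -23/45
d12 = -227/90
endpoint = (2/3, -797/90)

Apply edit: d2 := 2
  d6 = d2/3 = 2/3
  d7 = d5 - d1/5 - d3 = -9/5
  d8 = d4*4 = 4
  d9 = d8/4 + 6 = 7
  d10 = d3/3 + d7 - d5/4 = -23/15
  d11 = d10/3 = -23/45
  d12 = d6*3 - d1/2 + d11*2 = -227/90
Walk from origin (0, 0):
  seg 1: down by d1 = 7 → (0, -7)
  seg 2: up by d5 = 8/5 → (0, -27/5)
  seg 3: up by d6 = 2/3 → (0, -71/15)
  seg 4: right by d6 = 2/3 → (2/3, -71/15)
  seg 5: down by d5 = 8/5 → (2/3, -19/3)
  seg 6: up by d12 = -227/90 → (2/3, -797/90)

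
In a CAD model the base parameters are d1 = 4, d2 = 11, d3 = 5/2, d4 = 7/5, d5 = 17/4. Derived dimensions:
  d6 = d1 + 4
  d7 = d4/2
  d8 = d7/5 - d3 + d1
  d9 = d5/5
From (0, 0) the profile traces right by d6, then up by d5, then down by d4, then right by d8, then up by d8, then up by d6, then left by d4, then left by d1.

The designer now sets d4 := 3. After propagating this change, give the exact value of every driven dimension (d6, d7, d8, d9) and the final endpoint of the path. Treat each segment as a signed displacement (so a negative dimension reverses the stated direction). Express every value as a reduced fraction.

d6 = 8
d7 = 3/2
d8 = 9/5
d9 = 17/20
endpoint = (14/5, 221/20)

Apply edit: d4 := 3
  d6 = d1 + 4 = 8
  d7 = d4/2 = 3/2
  d8 = d7/5 - d3 + d1 = 9/5
  d9 = d5/5 = 17/20
Walk from origin (0, 0):
  seg 1: right by d6 = 8 → (8, 0)
  seg 2: up by d5 = 17/4 → (8, 17/4)
  seg 3: down by d4 = 3 → (8, 5/4)
  seg 4: right by d8 = 9/5 → (49/5, 5/4)
  seg 5: up by d8 = 9/5 → (49/5, 61/20)
  seg 6: up by d6 = 8 → (49/5, 221/20)
  seg 7: left by d4 = 3 → (34/5, 221/20)
  seg 8: left by d1 = 4 → (14/5, 221/20)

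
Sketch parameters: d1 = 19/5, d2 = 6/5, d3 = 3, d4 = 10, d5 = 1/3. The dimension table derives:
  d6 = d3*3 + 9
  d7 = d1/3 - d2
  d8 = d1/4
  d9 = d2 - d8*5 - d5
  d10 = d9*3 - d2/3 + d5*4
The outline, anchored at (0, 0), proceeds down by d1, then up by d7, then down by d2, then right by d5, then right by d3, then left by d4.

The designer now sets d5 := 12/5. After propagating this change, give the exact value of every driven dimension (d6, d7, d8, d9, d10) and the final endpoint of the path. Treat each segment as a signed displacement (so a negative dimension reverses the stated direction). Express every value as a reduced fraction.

d6 = 18
d7 = 1/15
d8 = 19/20
d9 = -119/20
d10 = -173/20
endpoint = (-23/5, -74/15)

Apply edit: d5 := 12/5
  d6 = d3*3 + 9 = 18
  d7 = d1/3 - d2 = 1/15
  d8 = d1/4 = 19/20
  d9 = d2 - d8*5 - d5 = -119/20
  d10 = d9*3 - d2/3 + d5*4 = -173/20
Walk from origin (0, 0):
  seg 1: down by d1 = 19/5 → (0, -19/5)
  seg 2: up by d7 = 1/15 → (0, -56/15)
  seg 3: down by d2 = 6/5 → (0, -74/15)
  seg 4: right by d5 = 12/5 → (12/5, -74/15)
  seg 5: right by d3 = 3 → (27/5, -74/15)
  seg 6: left by d4 = 10 → (-23/5, -74/15)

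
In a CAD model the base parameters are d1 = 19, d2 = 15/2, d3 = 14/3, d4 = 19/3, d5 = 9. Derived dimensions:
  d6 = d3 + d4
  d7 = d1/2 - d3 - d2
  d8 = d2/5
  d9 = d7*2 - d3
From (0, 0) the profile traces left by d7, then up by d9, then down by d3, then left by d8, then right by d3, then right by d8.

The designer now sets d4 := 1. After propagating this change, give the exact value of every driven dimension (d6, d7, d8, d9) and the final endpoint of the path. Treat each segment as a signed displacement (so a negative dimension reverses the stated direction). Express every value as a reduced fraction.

d6 = 17/3
d7 = -8/3
d8 = 3/2
d9 = -10
endpoint = (22/3, -44/3)

Apply edit: d4 := 1
  d6 = d3 + d4 = 17/3
  d7 = d1/2 - d3 - d2 = -8/3
  d8 = d2/5 = 3/2
  d9 = d7*2 - d3 = -10
Walk from origin (0, 0):
  seg 1: left by d7 = -8/3 → (8/3, 0)
  seg 2: up by d9 = -10 → (8/3, -10)
  seg 3: down by d3 = 14/3 → (8/3, -44/3)
  seg 4: left by d8 = 3/2 → (7/6, -44/3)
  seg 5: right by d3 = 14/3 → (35/6, -44/3)
  seg 6: right by d8 = 3/2 → (22/3, -44/3)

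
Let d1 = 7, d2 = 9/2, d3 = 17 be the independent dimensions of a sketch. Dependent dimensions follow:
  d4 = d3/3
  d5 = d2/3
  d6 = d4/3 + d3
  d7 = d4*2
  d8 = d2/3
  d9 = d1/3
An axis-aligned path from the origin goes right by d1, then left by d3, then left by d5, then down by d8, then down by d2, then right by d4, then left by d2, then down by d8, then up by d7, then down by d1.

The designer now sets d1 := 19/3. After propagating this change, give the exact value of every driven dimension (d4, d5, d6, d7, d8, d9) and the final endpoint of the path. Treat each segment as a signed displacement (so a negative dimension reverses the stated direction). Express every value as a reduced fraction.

d4 = 17/3
d5 = 3/2
d6 = 170/9
d7 = 34/3
d8 = 3/2
d9 = 19/9
endpoint = (-11, -5/2)

Apply edit: d1 := 19/3
  d4 = d3/3 = 17/3
  d5 = d2/3 = 3/2
  d6 = d4/3 + d3 = 170/9
  d7 = d4*2 = 34/3
  d8 = d2/3 = 3/2
  d9 = d1/3 = 19/9
Walk from origin (0, 0):
  seg 1: right by d1 = 19/3 → (19/3, 0)
  seg 2: left by d3 = 17 → (-32/3, 0)
  seg 3: left by d5 = 3/2 → (-73/6, 0)
  seg 4: down by d8 = 3/2 → (-73/6, -3/2)
  seg 5: down by d2 = 9/2 → (-73/6, -6)
  seg 6: right by d4 = 17/3 → (-13/2, -6)
  seg 7: left by d2 = 9/2 → (-11, -6)
  seg 8: down by d8 = 3/2 → (-11, -15/2)
  seg 9: up by d7 = 34/3 → (-11, 23/6)
  seg 10: down by d1 = 19/3 → (-11, -5/2)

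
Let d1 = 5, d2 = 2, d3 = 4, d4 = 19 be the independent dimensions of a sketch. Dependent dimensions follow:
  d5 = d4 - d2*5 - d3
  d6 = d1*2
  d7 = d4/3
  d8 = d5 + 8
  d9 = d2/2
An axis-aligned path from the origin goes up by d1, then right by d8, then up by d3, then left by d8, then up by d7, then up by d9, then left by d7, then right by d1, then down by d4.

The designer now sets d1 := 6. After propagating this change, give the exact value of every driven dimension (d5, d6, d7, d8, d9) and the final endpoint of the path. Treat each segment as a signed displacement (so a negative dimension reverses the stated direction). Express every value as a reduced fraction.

Apply edit: d1 := 6
  d5 = d4 - d2*5 - d3 = 5
  d6 = d1*2 = 12
  d7 = d4/3 = 19/3
  d8 = d5 + 8 = 13
  d9 = d2/2 = 1
Walk from origin (0, 0):
  seg 1: up by d1 = 6 → (0, 6)
  seg 2: right by d8 = 13 → (13, 6)
  seg 3: up by d3 = 4 → (13, 10)
  seg 4: left by d8 = 13 → (0, 10)
  seg 5: up by d7 = 19/3 → (0, 49/3)
  seg 6: up by d9 = 1 → (0, 52/3)
  seg 7: left by d7 = 19/3 → (-19/3, 52/3)
  seg 8: right by d1 = 6 → (-1/3, 52/3)
  seg 9: down by d4 = 19 → (-1/3, -5/3)

d5 = 5
d6 = 12
d7 = 19/3
d8 = 13
d9 = 1
endpoint = (-1/3, -5/3)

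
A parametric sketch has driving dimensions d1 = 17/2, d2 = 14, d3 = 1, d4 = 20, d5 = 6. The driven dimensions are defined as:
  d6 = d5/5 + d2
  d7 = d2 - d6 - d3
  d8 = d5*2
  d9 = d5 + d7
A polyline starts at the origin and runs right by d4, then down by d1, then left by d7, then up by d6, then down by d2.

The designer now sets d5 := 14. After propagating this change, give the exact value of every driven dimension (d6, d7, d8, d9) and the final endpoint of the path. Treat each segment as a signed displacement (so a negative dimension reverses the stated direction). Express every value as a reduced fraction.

d6 = 84/5
d7 = -19/5
d8 = 28
d9 = 51/5
endpoint = (119/5, -57/10)

Apply edit: d5 := 14
  d6 = d5/5 + d2 = 84/5
  d7 = d2 - d6 - d3 = -19/5
  d8 = d5*2 = 28
  d9 = d5 + d7 = 51/5
Walk from origin (0, 0):
  seg 1: right by d4 = 20 → (20, 0)
  seg 2: down by d1 = 17/2 → (20, -17/2)
  seg 3: left by d7 = -19/5 → (119/5, -17/2)
  seg 4: up by d6 = 84/5 → (119/5, 83/10)
  seg 5: down by d2 = 14 → (119/5, -57/10)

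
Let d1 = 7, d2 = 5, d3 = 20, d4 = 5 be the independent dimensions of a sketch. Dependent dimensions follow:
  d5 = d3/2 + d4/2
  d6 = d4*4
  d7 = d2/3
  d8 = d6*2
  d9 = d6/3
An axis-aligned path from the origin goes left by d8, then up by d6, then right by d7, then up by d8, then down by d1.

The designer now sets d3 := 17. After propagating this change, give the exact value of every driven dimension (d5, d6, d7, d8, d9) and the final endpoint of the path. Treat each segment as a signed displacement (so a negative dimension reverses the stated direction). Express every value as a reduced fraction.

d5 = 11
d6 = 20
d7 = 5/3
d8 = 40
d9 = 20/3
endpoint = (-115/3, 53)

Apply edit: d3 := 17
  d5 = d3/2 + d4/2 = 11
  d6 = d4*4 = 20
  d7 = d2/3 = 5/3
  d8 = d6*2 = 40
  d9 = d6/3 = 20/3
Walk from origin (0, 0):
  seg 1: left by d8 = 40 → (-40, 0)
  seg 2: up by d6 = 20 → (-40, 20)
  seg 3: right by d7 = 5/3 → (-115/3, 20)
  seg 4: up by d8 = 40 → (-115/3, 60)
  seg 5: down by d1 = 7 → (-115/3, 53)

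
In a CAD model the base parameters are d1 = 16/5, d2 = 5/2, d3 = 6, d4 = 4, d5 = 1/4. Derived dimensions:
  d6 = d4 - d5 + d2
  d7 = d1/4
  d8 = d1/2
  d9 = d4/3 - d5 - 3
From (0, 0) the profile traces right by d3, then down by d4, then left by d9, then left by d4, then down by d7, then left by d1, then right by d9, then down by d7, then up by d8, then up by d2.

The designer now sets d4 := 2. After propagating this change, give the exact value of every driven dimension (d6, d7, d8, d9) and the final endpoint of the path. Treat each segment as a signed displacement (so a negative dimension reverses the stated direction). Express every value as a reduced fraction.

d6 = 17/4
d7 = 4/5
d8 = 8/5
d9 = -31/12
endpoint = (4/5, 1/2)

Apply edit: d4 := 2
  d6 = d4 - d5 + d2 = 17/4
  d7 = d1/4 = 4/5
  d8 = d1/2 = 8/5
  d9 = d4/3 - d5 - 3 = -31/12
Walk from origin (0, 0):
  seg 1: right by d3 = 6 → (6, 0)
  seg 2: down by d4 = 2 → (6, -2)
  seg 3: left by d9 = -31/12 → (103/12, -2)
  seg 4: left by d4 = 2 → (79/12, -2)
  seg 5: down by d7 = 4/5 → (79/12, -14/5)
  seg 6: left by d1 = 16/5 → (203/60, -14/5)
  seg 7: right by d9 = -31/12 → (4/5, -14/5)
  seg 8: down by d7 = 4/5 → (4/5, -18/5)
  seg 9: up by d8 = 8/5 → (4/5, -2)
  seg 10: up by d2 = 5/2 → (4/5, 1/2)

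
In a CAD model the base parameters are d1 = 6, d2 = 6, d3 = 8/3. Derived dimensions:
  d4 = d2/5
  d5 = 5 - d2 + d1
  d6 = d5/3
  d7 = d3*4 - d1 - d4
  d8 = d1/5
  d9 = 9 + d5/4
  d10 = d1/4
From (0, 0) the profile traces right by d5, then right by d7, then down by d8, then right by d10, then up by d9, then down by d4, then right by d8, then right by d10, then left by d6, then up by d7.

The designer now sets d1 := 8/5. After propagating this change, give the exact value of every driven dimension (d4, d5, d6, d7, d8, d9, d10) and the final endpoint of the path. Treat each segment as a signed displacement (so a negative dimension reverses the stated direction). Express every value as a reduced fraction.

Apply edit: d1 := 8/5
  d4 = d2/5 = 6/5
  d5 = 5 - d2 + d1 = 3/5
  d6 = d5/3 = 1/5
  d7 = d3*4 - d1 - d4 = 118/15
  d8 = d1/5 = 8/25
  d9 = 9 + d5/4 = 183/20
  d10 = d1/4 = 2/5
Walk from origin (0, 0):
  seg 1: right by d5 = 3/5 → (3/5, 0)
  seg 2: right by d7 = 118/15 → (127/15, 0)
  seg 3: down by d8 = 8/25 → (127/15, -8/25)
  seg 4: right by d10 = 2/5 → (133/15, -8/25)
  seg 5: up by d9 = 183/20 → (133/15, 883/100)
  seg 6: down by d4 = 6/5 → (133/15, 763/100)
  seg 7: right by d8 = 8/25 → (689/75, 763/100)
  seg 8: right by d10 = 2/5 → (719/75, 763/100)
  seg 9: left by d6 = 1/5 → (704/75, 763/100)
  seg 10: up by d7 = 118/15 → (704/75, 4649/300)

d4 = 6/5
d5 = 3/5
d6 = 1/5
d7 = 118/15
d8 = 8/25
d9 = 183/20
d10 = 2/5
endpoint = (704/75, 4649/300)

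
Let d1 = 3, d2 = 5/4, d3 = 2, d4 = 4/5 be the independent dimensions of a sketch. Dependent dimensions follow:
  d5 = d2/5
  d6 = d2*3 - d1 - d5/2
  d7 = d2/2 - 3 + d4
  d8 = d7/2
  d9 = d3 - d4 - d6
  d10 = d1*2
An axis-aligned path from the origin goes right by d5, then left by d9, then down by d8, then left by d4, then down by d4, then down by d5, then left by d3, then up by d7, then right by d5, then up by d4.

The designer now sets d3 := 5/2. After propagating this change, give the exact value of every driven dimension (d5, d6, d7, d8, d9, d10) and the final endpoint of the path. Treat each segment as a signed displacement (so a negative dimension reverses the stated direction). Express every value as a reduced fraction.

Apply edit: d3 := 5/2
  d5 = d2/5 = 1/4
  d6 = d2*3 - d1 - d5/2 = 5/8
  d7 = d2/2 - 3 + d4 = -63/40
  d8 = d7/2 = -63/80
  d9 = d3 - d4 - d6 = 43/40
  d10 = d1*2 = 6
Walk from origin (0, 0):
  seg 1: right by d5 = 1/4 → (1/4, 0)
  seg 2: left by d9 = 43/40 → (-33/40, 0)
  seg 3: down by d8 = -63/80 → (-33/40, 63/80)
  seg 4: left by d4 = 4/5 → (-13/8, 63/80)
  seg 5: down by d4 = 4/5 → (-13/8, -1/80)
  seg 6: down by d5 = 1/4 → (-13/8, -21/80)
  seg 7: left by d3 = 5/2 → (-33/8, -21/80)
  seg 8: up by d7 = -63/40 → (-33/8, -147/80)
  seg 9: right by d5 = 1/4 → (-31/8, -147/80)
  seg 10: up by d4 = 4/5 → (-31/8, -83/80)

d5 = 1/4
d6 = 5/8
d7 = -63/40
d8 = -63/80
d9 = 43/40
d10 = 6
endpoint = (-31/8, -83/80)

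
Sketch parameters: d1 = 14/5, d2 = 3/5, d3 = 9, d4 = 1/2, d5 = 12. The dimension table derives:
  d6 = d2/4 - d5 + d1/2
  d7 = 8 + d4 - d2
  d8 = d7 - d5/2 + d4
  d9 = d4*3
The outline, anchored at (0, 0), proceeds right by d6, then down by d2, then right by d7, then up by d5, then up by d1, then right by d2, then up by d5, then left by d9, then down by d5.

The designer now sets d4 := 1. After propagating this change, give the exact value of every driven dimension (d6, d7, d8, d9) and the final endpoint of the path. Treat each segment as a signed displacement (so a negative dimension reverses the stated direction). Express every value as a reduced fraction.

d6 = -209/20
d7 = 42/5
d8 = 17/5
d9 = 3
endpoint = (-89/20, 71/5)

Apply edit: d4 := 1
  d6 = d2/4 - d5 + d1/2 = -209/20
  d7 = 8 + d4 - d2 = 42/5
  d8 = d7 - d5/2 + d4 = 17/5
  d9 = d4*3 = 3
Walk from origin (0, 0):
  seg 1: right by d6 = -209/20 → (-209/20, 0)
  seg 2: down by d2 = 3/5 → (-209/20, -3/5)
  seg 3: right by d7 = 42/5 → (-41/20, -3/5)
  seg 4: up by d5 = 12 → (-41/20, 57/5)
  seg 5: up by d1 = 14/5 → (-41/20, 71/5)
  seg 6: right by d2 = 3/5 → (-29/20, 71/5)
  seg 7: up by d5 = 12 → (-29/20, 131/5)
  seg 8: left by d9 = 3 → (-89/20, 131/5)
  seg 9: down by d5 = 12 → (-89/20, 71/5)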